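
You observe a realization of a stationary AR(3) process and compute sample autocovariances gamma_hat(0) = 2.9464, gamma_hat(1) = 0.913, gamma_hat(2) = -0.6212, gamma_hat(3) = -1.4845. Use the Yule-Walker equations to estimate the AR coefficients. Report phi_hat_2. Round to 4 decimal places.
\hat\phi_{2} = -0.1780

The Yule-Walker equations for an AR(p) process read, in matrix form,
  Gamma_p phi = r_p,   with   (Gamma_p)_{ij} = gamma(|i - j|),
                       (r_p)_i = gamma(i),   i,j = 1..p.
Substitute the sample gammas (Toeplitz matrix and right-hand side of size 3):
  Gamma_p = [[2.9464, 0.913, -0.6212], [0.913, 2.9464, 0.913], [-0.6212, 0.913, 2.9464]]
  r_p     = [0.913, -0.6212, -1.4845]
Written out (R1..R3):
  (R1) 2.9464 phi_1 + 0.913 phi_2 - 0.6212 phi_3 = 0.913
  (R2) 0.913 phi_1 + 2.9464 phi_2 + 0.913 phi_3 = -0.6212
  (R3) -0.6212 phi_1 + 0.913 phi_2 + 2.9464 phi_3 = -1.4845
Gaussian elimination:
  R2 <- R2 - (0.913/2.9464) R1 = R2 - (0.30987) R1:  2.663489 phi_2 + 1.105491 phi_3 = -0.904111
  R3 <- R3 - (-0.6212/2.9464) R1 = R3 - (-0.210834) R1:  1.105491 phi_2 + 2.81543 phi_3 = -1.292009
  R3 <- R3 - (1.105491/2.663489) R2 = R3 - (0.415054) R2:  2.356592 phi_3 = -0.916754
Back-substitution:
  phi_hat_3 = -0.916754 / 2.356592 = -0.389017
  phi_hat_2 = (-0.904111 - (1.105491)(-0.389017)) / 2.663489 = -0.177983
  phi_hat_1 = (0.913 - (0.913)(-0.177983) - (-0.6212)(-0.389017)) / 2.9464 = 0.283003
So phi_hat = [0.2830, -0.1780, -0.3890].
Therefore phi_hat_2 = -0.1780.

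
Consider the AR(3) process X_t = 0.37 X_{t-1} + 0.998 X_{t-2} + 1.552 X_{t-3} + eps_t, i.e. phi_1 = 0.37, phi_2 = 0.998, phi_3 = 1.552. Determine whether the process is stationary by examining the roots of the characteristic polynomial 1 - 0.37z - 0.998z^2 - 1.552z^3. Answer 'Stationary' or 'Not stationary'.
\text{Not stationary}

The AR(p) characteristic polynomial is P(z) = 1 - 0.37z - 0.998z^2 - 1.552z^3.
Stationarity requires all roots to lie outside the unit circle, i.e. |z| > 1 for every root.
Degree 3: look for a simple real root z0 first, then factor out (1 - z/z0) and solve the remaining quadratic.
Testing z0 = 0.625: P(0.625) = 1 + (-0.37)(0.625) + (-0.998)(0.625)^2 + (-1.552)(0.625)^3
  = 1 + (-0.23125) + (-0.389844) + (-0.378906) = 0.  So z_0 = 0.625 is a root, |z_0| = 0.625.
Divide out the factor (1 - 1.6 z) = (1 - z/z0) (since 1/z0 = 1.6):
  P(z) = (1 - 1.6 z)(1 + (1.23) z + (0.97) z^2)
  [check: z-coef 1.23 - (1.6) = -0.37; z^2-coef 0.97 - (1.6)(1.23) = -0.998; z^3-coef -(1.6)(0.97) = -1.552.]
Remaining roots from the quadratic factor 1 + (1.23) z + (0.97) z^2:
  Set 1 + (1.23) z + (0.97) z^2 = 0, i.e. a z^2 + b z + c = 0 with a = 0.97, b = 1.23, c = 1.
  Discriminant D = b^2 - 4ac = (1.23)^2 - 4*(0.97)*1 = 1.5129 - (3.88) = -2.3671.
  D < 0, so the roots are the complex-conjugate pair z = (-b +/- i sqrt(-D)) / (2a) = -0.634 +/- 0.7931i.
  For a conjugate pair |z|^2 = z * conj(z) = (product of roots) = c/a = 1/(0.97) = 1.030928, so |z| = sqrt(1.030928) = 1.0153 for both roots.
Moduli of all roots: 0.6250, 1.0153, 1.0153.
All moduli strictly greater than 1? No.
Verdict: Not stationary.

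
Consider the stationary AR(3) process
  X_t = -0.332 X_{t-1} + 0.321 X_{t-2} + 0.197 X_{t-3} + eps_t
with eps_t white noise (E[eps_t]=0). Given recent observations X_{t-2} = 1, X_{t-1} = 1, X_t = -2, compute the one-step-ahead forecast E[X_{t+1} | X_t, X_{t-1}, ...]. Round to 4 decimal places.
E[X_{t+1} \mid \mathcal F_t] = 1.1820

For an AR(p) model X_t = c + sum_i phi_i X_{t-i} + eps_t, the
one-step-ahead conditional mean is
  E[X_{t+1} | X_t, ...] = c + sum_i phi_i X_{t+1-i}.
Substitute known values:
  E[X_{t+1} | ...] = (-0.332) * (-2) + (0.321) * (1) + (0.197) * (1)
                   = 1.1820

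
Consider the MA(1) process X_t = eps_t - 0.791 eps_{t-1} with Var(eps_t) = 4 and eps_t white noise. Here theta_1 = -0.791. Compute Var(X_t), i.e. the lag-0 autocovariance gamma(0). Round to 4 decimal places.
\gamma(0) = 6.5027

For an MA(q) process X_t = eps_t + sum_i theta_i eps_{t-i} with
Var(eps_t) = sigma^2, the variance is
  gamma(0) = sigma^2 * (1 + sum_i theta_i^2).
  sum_i theta_i^2 = (-0.791)^2 = 0.625681.
  gamma(0) = 4 * (1 + 0.625681) = 4 * 1.625681 = 6.502724, which rounds to 6.5027.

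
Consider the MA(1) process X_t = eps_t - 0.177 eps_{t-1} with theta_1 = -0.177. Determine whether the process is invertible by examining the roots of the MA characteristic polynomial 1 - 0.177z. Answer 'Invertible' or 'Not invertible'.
\text{Invertible}

The MA(q) characteristic polynomial is P(z) = 1 - 0.177z.
Invertibility requires all roots to lie outside the unit circle, i.e. |z| > 1 for every root.
This is linear in z: 1 + (-0.177) z = 0  =>  z = -1/(-0.177) = 5.649718,  |z| = 5.649718.
Moduli of all roots: 5.6497.
All moduli strictly greater than 1? Yes.
Verdict: Invertible.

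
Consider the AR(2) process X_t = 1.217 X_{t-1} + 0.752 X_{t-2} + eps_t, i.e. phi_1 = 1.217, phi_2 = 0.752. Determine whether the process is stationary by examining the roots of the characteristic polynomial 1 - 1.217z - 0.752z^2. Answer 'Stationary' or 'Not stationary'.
\text{Not stationary}

The AR(p) characteristic polynomial is P(z) = 1 - 1.217z - 0.752z^2.
Stationarity requires all roots to lie outside the unit circle, i.e. |z| > 1 for every root.
Set 1 + (-1.217) z + (-0.752) z^2 = 0, i.e. a z^2 + b z + c = 0 with a = -0.752, b = -1.217, c = 1.
Discriminant D = b^2 - 4ac = (-1.217)^2 - 4*(-0.752)*1 = 1.481089 - (-3.008) = 4.489089.
D >= 0, so the roots are real: z = (-b +/- sqrt(D)) / (2a) = (1.217 +/- 2.118747) / (-1.504).
  z_1 = (1.217 + 2.118747) / (-1.504) = -2.2179,   |z_1| = 2.2179.
  z_2 = (1.217 - 2.118747) / (-1.504) = 0.5996,   |z_2| = 0.5996.
Moduli of all roots: 2.2179, 0.5996.
All moduli strictly greater than 1? No.
Verdict: Not stationary.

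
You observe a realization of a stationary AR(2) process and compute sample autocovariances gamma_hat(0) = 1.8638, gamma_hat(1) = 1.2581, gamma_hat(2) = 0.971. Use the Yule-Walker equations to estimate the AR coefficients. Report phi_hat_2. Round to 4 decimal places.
\hat\phi_{2} = 0.1200

The Yule-Walker equations for an AR(p) process read, in matrix form,
  Gamma_p phi = r_p,   with   (Gamma_p)_{ij} = gamma(|i - j|),
                       (r_p)_i = gamma(i),   i,j = 1..p.
Substitute the sample gammas (Toeplitz matrix and right-hand side of size 2):
  Gamma_p = [[1.8638, 1.2581], [1.2581, 1.8638]]
  r_p     = [1.2581, 0.971]
Written out:
  1.8638 phi_1 + 1.2581 phi_2 = 1.2581
  1.2581 phi_1 + 1.8638 phi_2 = 0.971
Solve by Cramer's rule:
  det = gamma(0)^2 - gamma(1)^2 = (1.8638)^2 - (1.2581)^2 = 3.47375044 - 1.58281561 = 1.89093483
  phi_hat_1 = [gamma(1) gamma(0) - gamma(1) gamma(2)] / det = [(1.2581)(1.8638) - (1.2581)(0.971)] / 1.89093483 = 1.12323168 / 1.89093483 = 0.594
  phi_hat_2 = [gamma(0) gamma(2) - gamma(1)^2] / det = [(1.8638)(0.971) - (1.2581)^2] / 1.89093483 = 0.22693419 / 1.89093483 = 0.12
So phi_hat = [0.5940, 0.1200].
Therefore phi_hat_2 = 0.1200.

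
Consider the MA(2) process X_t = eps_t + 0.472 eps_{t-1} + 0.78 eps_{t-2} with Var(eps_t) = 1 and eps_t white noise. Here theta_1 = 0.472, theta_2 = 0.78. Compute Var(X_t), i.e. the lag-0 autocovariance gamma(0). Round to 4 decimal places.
\gamma(0) = 1.8312

For an MA(q) process X_t = eps_t + sum_i theta_i eps_{t-i} with
Var(eps_t) = sigma^2, the variance is
  gamma(0) = sigma^2 * (1 + sum_i theta_i^2).
  sum_i theta_i^2 = (0.472)^2 + (0.78)^2 = 0.222784 + 0.6084 = 0.831184.
  gamma(0) = 1 * (1 + 0.831184) = 1 * 1.831184 = 1.831184, which rounds to 1.8312.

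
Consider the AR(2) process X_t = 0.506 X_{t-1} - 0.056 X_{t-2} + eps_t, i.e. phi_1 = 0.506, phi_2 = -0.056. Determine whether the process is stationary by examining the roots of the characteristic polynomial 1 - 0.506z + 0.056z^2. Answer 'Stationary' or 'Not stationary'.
\text{Stationary}

The AR(p) characteristic polynomial is P(z) = 1 - 0.506z + 0.056z^2.
Stationarity requires all roots to lie outside the unit circle, i.e. |z| > 1 for every root.
Set 1 + (-0.506) z + (0.056) z^2 = 0, i.e. a z^2 + b z + c = 0 with a = 0.056, b = -0.506, c = 1.
Discriminant D = b^2 - 4ac = (-0.506)^2 - 4*(0.056)*1 = 0.256036 - (0.224) = 0.032036.
D >= 0, so the roots are real: z = (-b +/- sqrt(D)) / (2a) = (0.506 +/- 0.178986) / (0.112).
  z_1 = (0.506 + 0.178986) / (0.112) = 6.1159,   |z_1| = 6.1159.
  z_2 = (0.506 - 0.178986) / (0.112) = 2.9198,   |z_2| = 2.9198.
Moduli of all roots: 6.1159, 2.9198.
All moduli strictly greater than 1? Yes.
Verdict: Stationary.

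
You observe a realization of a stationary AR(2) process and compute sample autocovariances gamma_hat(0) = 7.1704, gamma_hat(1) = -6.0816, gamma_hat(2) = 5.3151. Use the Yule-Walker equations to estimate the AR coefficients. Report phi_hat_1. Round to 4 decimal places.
\hat\phi_{1} = -0.7820

The Yule-Walker equations for an AR(p) process read, in matrix form,
  Gamma_p phi = r_p,   with   (Gamma_p)_{ij} = gamma(|i - j|),
                       (r_p)_i = gamma(i),   i,j = 1..p.
Substitute the sample gammas (Toeplitz matrix and right-hand side of size 2):
  Gamma_p = [[7.1704, -6.0816], [-6.0816, 7.1704]]
  r_p     = [-6.0816, 5.3151]
Written out:
  7.1704 phi_1 - 6.0816 phi_2 = -6.0816
  -6.0816 phi_1 + 7.1704 phi_2 = 5.3151
Solve by Cramer's rule:
  det = gamma(0)^2 - gamma(1)^2 = (7.1704)^2 - (-6.0816)^2 = 51.41463616 - 36.98585856 = 14.4287776
  phi_hat_1 = [gamma(1) gamma(0) - gamma(1) gamma(2)] / det = [(-6.0816)(7.1704) - (-6.0816)(5.3151)] / 14.4287776 = -11.28319248 / 14.4287776 = -0.782
  phi_hat_2 = [gamma(0) gamma(2) - gamma(1)^2] / det = [(7.1704)(5.3151) - (-6.0816)^2] / 14.4287776 = 1.12553448 / 14.4287776 = 0.078
So phi_hat = [-0.7820, 0.0780].
Therefore phi_hat_1 = -0.7820.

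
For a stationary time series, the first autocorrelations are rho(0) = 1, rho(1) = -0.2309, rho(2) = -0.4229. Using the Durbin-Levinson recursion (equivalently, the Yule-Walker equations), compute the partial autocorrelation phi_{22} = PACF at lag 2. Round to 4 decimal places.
\phi_{22} = -0.5030

The PACF at lag k is phi_{kk}, the last component of the solution
to the Yule-Walker system G_k phi = r_k where
  (G_k)_{ij} = rho(|i - j|), (r_k)_i = rho(i), i,j = 1..k.
Equivalently, Durbin-Levinson gives phi_{kk} iteratively:
  phi_{11} = rho(1)
  phi_{kk} = [rho(k) - sum_{j=1..k-1} phi_{k-1,j} rho(k-j)]
            / [1 - sum_{j=1..k-1} phi_{k-1,j} rho(j)],
  phi_{k,j} = phi_{k-1,j} - phi_{kk} phi_{k-1,k-j},  j = 1..k-1.
Step k = 1:
  phi_11 = rho(1) = -0.2309.
Step k = 2:
  phi_22 = [rho(2) - phi_11 rho(1)] / [1 - phi_11 rho(1)] = [-0.4229 - (-0.2309)(-0.2309)] / [1 - (-0.2309)(-0.2309)]
         = -0.47621481 / 0.94668519 = -0.503.
Therefore phi_{22} = -0.5030.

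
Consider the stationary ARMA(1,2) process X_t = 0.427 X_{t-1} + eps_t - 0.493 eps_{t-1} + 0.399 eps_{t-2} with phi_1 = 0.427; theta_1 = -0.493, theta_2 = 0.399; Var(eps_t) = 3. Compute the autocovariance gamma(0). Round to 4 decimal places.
\gamma(0) = 3.5176

Multiply the model equation by X_{t-k} and take expectations. With theta_0 = psi_0 = 1 and psi_j the MA(infinity) weights, this gives
  gamma(k) - sum_i phi_i gamma(k-i) = c_k,
  c_k = sigma^2 * sum_{j=k..q} theta_j psi_{j-k}   (c_k = 0 for k > q),
using gamma(-m) = gamma(m).
psi-weights needed (psi_j = theta_j + sum_i phi_i psi_{j-i}):
  psi_1 = theta_1 + phi_1 = -0.493 + (0.427) = -0.066
  psi_2 = theta_2 + phi_1 psi_1 = 0.399 + (0.427)(-0.066) = 0.370818
Right-hand sides:
  c_0 = sigma^2 (1 + theta_1 psi_1 + theta_2 psi_2) = 3 * (1 + (-0.493)(-0.066) + (0.399)(0.370818)) = 3 * 1.180494 = 3.541483
  c_1 = sigma^2 (theta_1 + theta_2 psi_1) = 3 * (-0.493 + (0.399)(-0.066)) = -1.558002
  c_2 = sigma^2 theta_2 = 3 * (0.399) = 1.197
Equations for k = 0 and k = 1 (AR order 1):
  gamma(0) = phi_1 gamma(1) + c_0
  gamma(1) = phi_1 gamma(0) + c_1
Substituting the second into the first: gamma(0) (1 - phi_1^2) = c_0 + phi_1 c_1, so
  gamma(0) = (c_0 + phi_1 c_1) / (1 - phi_1^2) = (3.541483 + (0.427)(-1.558002)) / (1 - (0.427)^2) = 2.876216 / 0.817671 = 3.517572.
Therefore gamma(0) = 3.5176 (to 4 decimal places).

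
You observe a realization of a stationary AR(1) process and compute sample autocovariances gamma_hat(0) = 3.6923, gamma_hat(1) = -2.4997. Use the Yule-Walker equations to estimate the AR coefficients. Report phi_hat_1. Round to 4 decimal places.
\hat\phi_{1} = -0.6770

The Yule-Walker equations for an AR(p) process read, in matrix form,
  Gamma_p phi = r_p,   with   (Gamma_p)_{ij} = gamma(|i - j|),
                       (r_p)_i = gamma(i),   i,j = 1..p.
Substitute the sample gammas (Toeplitz matrix and right-hand side of size 1):
  Gamma_p = [[3.6923]]
  r_p     = [-2.4997]
With p = 1 this is the single equation gamma(0) phi_1 = gamma(1):
  phi_hat_1 = gamma(1) / gamma(0) = -2.4997 / 3.6923 = -0.6770.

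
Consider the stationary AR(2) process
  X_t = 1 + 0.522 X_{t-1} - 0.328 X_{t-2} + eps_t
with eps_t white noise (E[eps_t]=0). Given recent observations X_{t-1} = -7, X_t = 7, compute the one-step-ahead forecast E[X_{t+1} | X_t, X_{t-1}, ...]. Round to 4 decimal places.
E[X_{t+1} \mid \mathcal F_t] = 6.9500

For an AR(p) model X_t = c + sum_i phi_i X_{t-i} + eps_t, the
one-step-ahead conditional mean is
  E[X_{t+1} | X_t, ...] = c + sum_i phi_i X_{t+1-i}.
Substitute known values:
  E[X_{t+1} | ...] = 1 + (0.522) * (7) + (-0.328) * (-7)
                   = 6.9500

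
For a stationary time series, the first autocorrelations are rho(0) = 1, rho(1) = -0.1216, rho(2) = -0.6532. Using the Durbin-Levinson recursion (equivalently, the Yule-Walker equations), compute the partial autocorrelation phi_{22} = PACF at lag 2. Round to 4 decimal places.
\phi_{22} = -0.6780

The PACF at lag k is phi_{kk}, the last component of the solution
to the Yule-Walker system G_k phi = r_k where
  (G_k)_{ij} = rho(|i - j|), (r_k)_i = rho(i), i,j = 1..k.
Equivalently, Durbin-Levinson gives phi_{kk} iteratively:
  phi_{11} = rho(1)
  phi_{kk} = [rho(k) - sum_{j=1..k-1} phi_{k-1,j} rho(k-j)]
            / [1 - sum_{j=1..k-1} phi_{k-1,j} rho(j)],
  phi_{k,j} = phi_{k-1,j} - phi_{kk} phi_{k-1,k-j},  j = 1..k-1.
Step k = 1:
  phi_11 = rho(1) = -0.1216.
Step k = 2:
  phi_22 = [rho(2) - phi_11 rho(1)] / [1 - phi_11 rho(1)] = [-0.6532 - (-0.1216)(-0.1216)] / [1 - (-0.1216)(-0.1216)]
         = -0.66798656 / 0.98521344 = -0.678.
Therefore phi_{22} = -0.6780.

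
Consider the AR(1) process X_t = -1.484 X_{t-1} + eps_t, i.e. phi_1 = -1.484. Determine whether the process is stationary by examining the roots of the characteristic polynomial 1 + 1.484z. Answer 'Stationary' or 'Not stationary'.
\text{Not stationary}

The AR(p) characteristic polynomial is P(z) = 1 + 1.484z.
Stationarity requires all roots to lie outside the unit circle, i.e. |z| > 1 for every root.
This is linear in z: 1 + (1.484) z = 0  =>  z = -1/(1.484) = -0.673854,  |z| = 0.673854.
Moduli of all roots: 0.6739.
All moduli strictly greater than 1? No.
Verdict: Not stationary.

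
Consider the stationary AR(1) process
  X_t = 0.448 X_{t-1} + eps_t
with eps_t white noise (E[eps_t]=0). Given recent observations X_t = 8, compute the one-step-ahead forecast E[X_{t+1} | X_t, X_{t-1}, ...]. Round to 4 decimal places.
E[X_{t+1} \mid \mathcal F_t] = 3.5840

For an AR(p) model X_t = c + sum_i phi_i X_{t-i} + eps_t, the
one-step-ahead conditional mean is
  E[X_{t+1} | X_t, ...] = c + sum_i phi_i X_{t+1-i}.
Substitute known values:
  E[X_{t+1} | ...] = (0.448) * (8)
                   = 3.5840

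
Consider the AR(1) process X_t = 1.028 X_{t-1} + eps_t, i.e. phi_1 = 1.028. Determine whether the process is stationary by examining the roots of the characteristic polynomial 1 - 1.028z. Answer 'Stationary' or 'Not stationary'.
\text{Not stationary}

The AR(p) characteristic polynomial is P(z) = 1 - 1.028z.
Stationarity requires all roots to lie outside the unit circle, i.e. |z| > 1 for every root.
This is linear in z: 1 + (-1.028) z = 0  =>  z = -1/(-1.028) = 0.972763,  |z| = 0.972763.
Moduli of all roots: 0.9728.
All moduli strictly greater than 1? No.
Verdict: Not stationary.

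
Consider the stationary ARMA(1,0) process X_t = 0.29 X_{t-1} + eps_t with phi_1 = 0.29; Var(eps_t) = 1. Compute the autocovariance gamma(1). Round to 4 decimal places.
\gamma(1) = 0.3166

Multiply the model equation by X_{t-k} and take expectations. With theta_0 = psi_0 = 1 and psi_j the MA(infinity) weights, this gives
  gamma(k) - sum_i phi_i gamma(k-i) = c_k,
  c_k = sigma^2 * sum_{j=k..q} theta_j psi_{j-k}   (c_k = 0 for k > q),
using gamma(-m) = gamma(m).
Pure AR (q = 0): c_0 = sigma^2 = 1, c_k = 0 for k >= 1.
Equations for k = 0 and k = 1 (AR order 1):
  gamma(0) = phi_1 gamma(1) + c_0
  gamma(1) = phi_1 gamma(0) + c_1
Substituting the second into the first: gamma(0) (1 - phi_1^2) = c_0 + phi_1 c_1, so
  gamma(0) = c_0 / (1 - phi_1^2) = 1 / (1 - (0.29)^2) = 1 / 0.9159 = 1.091822.
  gamma(1) = phi_1 gamma(0) = (0.29)(1.091822) = 0.316628.
Therefore gamma(1) = 0.3166 (to 4 decimal places).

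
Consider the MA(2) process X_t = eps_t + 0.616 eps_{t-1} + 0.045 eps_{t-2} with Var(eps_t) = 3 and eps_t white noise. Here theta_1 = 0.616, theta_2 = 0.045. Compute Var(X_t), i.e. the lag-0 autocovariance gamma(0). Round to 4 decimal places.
\gamma(0) = 4.1444

For an MA(q) process X_t = eps_t + sum_i theta_i eps_{t-i} with
Var(eps_t) = sigma^2, the variance is
  gamma(0) = sigma^2 * (1 + sum_i theta_i^2).
  sum_i theta_i^2 = (0.616)^2 + (0.045)^2 = 0.379456 + 0.002025 = 0.381481.
  gamma(0) = 3 * (1 + 0.381481) = 3 * 1.381481 = 4.144443, which rounds to 4.1444.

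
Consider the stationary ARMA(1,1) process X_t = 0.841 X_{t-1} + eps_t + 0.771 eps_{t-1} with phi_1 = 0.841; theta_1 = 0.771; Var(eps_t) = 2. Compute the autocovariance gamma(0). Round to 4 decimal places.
\gamma(0) = 19.7545

Multiply the model equation by X_{t-k} and take expectations. With theta_0 = psi_0 = 1 and psi_j the MA(infinity) weights, this gives
  gamma(k) - sum_i phi_i gamma(k-i) = c_k,
  c_k = sigma^2 * sum_{j=k..q} theta_j psi_{j-k}   (c_k = 0 for k > q),
using gamma(-m) = gamma(m).
psi-weights needed (psi_j = theta_j + sum_i phi_i psi_{j-i}):
  psi_1 = theta_1 + phi_1 = 0.771 + (0.841) = 1.612
Right-hand sides:
  c_0 = sigma^2 (1 + theta_1 psi_1) = 2 * (1 + (0.771)(1.612)) = 2 * 2.242852 = 4.485704
  c_1 = sigma^2 theta_1 = 2 * (0.771) = 1.542
  c_2 = 0
Equations for k = 0 and k = 1 (AR order 1):
  gamma(0) = phi_1 gamma(1) + c_0
  gamma(1) = phi_1 gamma(0) + c_1
Substituting the second into the first: gamma(0) (1 - phi_1^2) = c_0 + phi_1 c_1, so
  gamma(0) = (c_0 + phi_1 c_1) / (1 - phi_1^2) = (4.485704 + (0.841)(1.542)) / (1 - (0.841)^2) = 5.782526 / 0.292719 = 19.754529.
Therefore gamma(0) = 19.7545 (to 4 decimal places).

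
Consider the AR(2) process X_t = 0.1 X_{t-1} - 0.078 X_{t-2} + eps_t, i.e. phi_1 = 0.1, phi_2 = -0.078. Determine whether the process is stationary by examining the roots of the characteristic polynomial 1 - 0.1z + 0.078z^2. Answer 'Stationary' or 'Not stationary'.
\text{Stationary}

The AR(p) characteristic polynomial is P(z) = 1 - 0.1z + 0.078z^2.
Stationarity requires all roots to lie outside the unit circle, i.e. |z| > 1 for every root.
Set 1 + (-0.1) z + (0.078) z^2 = 0, i.e. a z^2 + b z + c = 0 with a = 0.078, b = -0.1, c = 1.
Discriminant D = b^2 - 4ac = (-0.1)^2 - 4*(0.078)*1 = 0.01 - (0.312) = -0.302.
D < 0, so the roots are the complex-conjugate pair z = (-b +/- i sqrt(-D)) / (2a) = 0.641 +/- 3.5227i.
For a conjugate pair |z|^2 = z * conj(z) = (product of roots) = c/a = 1/(0.078) = 12.820513, so |z| = sqrt(12.820513) = 3.5806 for both roots.
Moduli of all roots: 3.5806, 3.5806.
All moduli strictly greater than 1? Yes.
Verdict: Stationary.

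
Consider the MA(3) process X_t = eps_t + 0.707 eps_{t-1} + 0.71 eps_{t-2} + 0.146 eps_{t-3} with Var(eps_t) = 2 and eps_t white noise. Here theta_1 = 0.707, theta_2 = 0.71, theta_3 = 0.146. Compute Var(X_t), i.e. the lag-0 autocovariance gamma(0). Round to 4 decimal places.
\gamma(0) = 4.0505

For an MA(q) process X_t = eps_t + sum_i theta_i eps_{t-i} with
Var(eps_t) = sigma^2, the variance is
  gamma(0) = sigma^2 * (1 + sum_i theta_i^2).
  sum_i theta_i^2 = (0.707)^2 + (0.71)^2 + (0.146)^2 = 0.499849 + 0.5041 + 0.021316 = 1.025265.
  gamma(0) = 2 * (1 + 1.025265) = 2 * 2.025265 = 4.05053, which rounds to 4.0505.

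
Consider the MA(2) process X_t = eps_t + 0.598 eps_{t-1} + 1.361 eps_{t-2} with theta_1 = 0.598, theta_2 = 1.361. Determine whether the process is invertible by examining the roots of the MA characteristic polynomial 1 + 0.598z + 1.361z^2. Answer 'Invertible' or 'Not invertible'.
\text{Not invertible}

The MA(q) characteristic polynomial is P(z) = 1 + 0.598z + 1.361z^2.
Invertibility requires all roots to lie outside the unit circle, i.e. |z| > 1 for every root.
Set 1 + (0.598) z + (1.361) z^2 = 0, i.e. a z^2 + b z + c = 0 with a = 1.361, b = 0.598, c = 1.
Discriminant D = b^2 - 4ac = (0.598)^2 - 4*(1.361)*1 = 0.357604 - (5.444) = -5.086396.
D < 0, so the roots are the complex-conjugate pair z = (-b +/- i sqrt(-D)) / (2a) = -0.2197 +/- 0.8285i.
For a conjugate pair |z|^2 = z * conj(z) = (product of roots) = c/a = 1/(1.361) = 0.734754, so |z| = sqrt(0.734754) = 0.8572 for both roots.
Moduli of all roots: 0.8572, 0.8572.
All moduli strictly greater than 1? No.
Verdict: Not invertible.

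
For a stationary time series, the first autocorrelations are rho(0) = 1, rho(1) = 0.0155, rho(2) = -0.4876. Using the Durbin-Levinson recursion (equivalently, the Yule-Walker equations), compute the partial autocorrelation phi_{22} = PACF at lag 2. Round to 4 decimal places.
\phi_{22} = -0.4880

The PACF at lag k is phi_{kk}, the last component of the solution
to the Yule-Walker system G_k phi = r_k where
  (G_k)_{ij} = rho(|i - j|), (r_k)_i = rho(i), i,j = 1..k.
Equivalently, Durbin-Levinson gives phi_{kk} iteratively:
  phi_{11} = rho(1)
  phi_{kk} = [rho(k) - sum_{j=1..k-1} phi_{k-1,j} rho(k-j)]
            / [1 - sum_{j=1..k-1} phi_{k-1,j} rho(j)],
  phi_{k,j} = phi_{k-1,j} - phi_{kk} phi_{k-1,k-j},  j = 1..k-1.
Step k = 1:
  phi_11 = rho(1) = 0.0155.
Step k = 2:
  phi_22 = [rho(2) - phi_11 rho(1)] / [1 - phi_11 rho(1)] = [-0.4876 - (0.0155)(0.0155)] / [1 - (0.0155)(0.0155)]
         = -0.48784025 / 0.99975975 = -0.488.
Therefore phi_{22} = -0.4880.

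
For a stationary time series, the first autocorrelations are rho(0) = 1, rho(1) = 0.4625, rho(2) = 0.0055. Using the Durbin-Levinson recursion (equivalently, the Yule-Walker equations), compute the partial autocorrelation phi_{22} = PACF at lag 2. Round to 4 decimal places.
\phi_{22} = -0.2651

The PACF at lag k is phi_{kk}, the last component of the solution
to the Yule-Walker system G_k phi = r_k where
  (G_k)_{ij} = rho(|i - j|), (r_k)_i = rho(i), i,j = 1..k.
Equivalently, Durbin-Levinson gives phi_{kk} iteratively:
  phi_{11} = rho(1)
  phi_{kk} = [rho(k) - sum_{j=1..k-1} phi_{k-1,j} rho(k-j)]
            / [1 - sum_{j=1..k-1} phi_{k-1,j} rho(j)],
  phi_{k,j} = phi_{k-1,j} - phi_{kk} phi_{k-1,k-j},  j = 1..k-1.
Step k = 1:
  phi_11 = rho(1) = 0.4625.
Step k = 2:
  phi_22 = [rho(2) - phi_11 rho(1)] / [1 - phi_11 rho(1)] = [0.0055 - (0.4625)(0.4625)] / [1 - (0.4625)(0.4625)]
         = -0.20840625 / 0.78609375 = -0.2651.
Therefore phi_{22} = -0.2651.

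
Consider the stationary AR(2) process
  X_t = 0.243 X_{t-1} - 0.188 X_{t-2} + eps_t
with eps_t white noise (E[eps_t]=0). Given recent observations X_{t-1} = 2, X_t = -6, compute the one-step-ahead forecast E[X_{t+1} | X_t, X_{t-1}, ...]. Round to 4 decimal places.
E[X_{t+1} \mid \mathcal F_t] = -1.8340

For an AR(p) model X_t = c + sum_i phi_i X_{t-i} + eps_t, the
one-step-ahead conditional mean is
  E[X_{t+1} | X_t, ...] = c + sum_i phi_i X_{t+1-i}.
Substitute known values:
  E[X_{t+1} | ...] = (0.243) * (-6) + (-0.188) * (2)
                   = -1.8340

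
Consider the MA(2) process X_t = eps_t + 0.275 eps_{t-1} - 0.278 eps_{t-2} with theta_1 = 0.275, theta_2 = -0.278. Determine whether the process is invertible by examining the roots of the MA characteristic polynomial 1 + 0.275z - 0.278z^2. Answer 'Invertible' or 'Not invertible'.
\text{Invertible}

The MA(q) characteristic polynomial is P(z) = 1 + 0.275z - 0.278z^2.
Invertibility requires all roots to lie outside the unit circle, i.e. |z| > 1 for every root.
Set 1 + (0.275) z + (-0.278) z^2 = 0, i.e. a z^2 + b z + c = 0 with a = -0.278, b = 0.275, c = 1.
Discriminant D = b^2 - 4ac = (0.275)^2 - 4*(-0.278)*1 = 0.075625 - (-1.112) = 1.187625.
D >= 0, so the roots are real: z = (-b +/- sqrt(D)) / (2a) = (-0.275 +/- 1.089782) / (-0.556).
  z_1 = (-0.275 + 1.089782) / (-0.556) = -1.4654,   |z_1| = 1.4654.
  z_2 = (-0.275 - 1.089782) / (-0.556) = 2.4546,   |z_2| = 2.4546.
Moduli of all roots: 1.4654, 2.4546.
All moduli strictly greater than 1? Yes.
Verdict: Invertible.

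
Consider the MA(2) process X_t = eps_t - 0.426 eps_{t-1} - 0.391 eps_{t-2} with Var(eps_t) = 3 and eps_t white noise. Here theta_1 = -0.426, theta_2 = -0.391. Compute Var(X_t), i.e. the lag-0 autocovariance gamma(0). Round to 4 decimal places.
\gamma(0) = 4.0031

For an MA(q) process X_t = eps_t + sum_i theta_i eps_{t-i} with
Var(eps_t) = sigma^2, the variance is
  gamma(0) = sigma^2 * (1 + sum_i theta_i^2).
  sum_i theta_i^2 = (-0.426)^2 + (-0.391)^2 = 0.181476 + 0.152881 = 0.334357.
  gamma(0) = 3 * (1 + 0.334357) = 3 * 1.334357 = 4.003071, which rounds to 4.0031.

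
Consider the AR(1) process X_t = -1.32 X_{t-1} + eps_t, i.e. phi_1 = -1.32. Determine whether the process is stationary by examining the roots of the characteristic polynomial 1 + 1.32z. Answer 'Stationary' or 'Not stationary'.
\text{Not stationary}

The AR(p) characteristic polynomial is P(z) = 1 + 1.32z.
Stationarity requires all roots to lie outside the unit circle, i.e. |z| > 1 for every root.
This is linear in z: 1 + (1.32) z = 0  =>  z = -1/(1.32) = -0.757576,  |z| = 0.757576.
Moduli of all roots: 0.7576.
All moduli strictly greater than 1? No.
Verdict: Not stationary.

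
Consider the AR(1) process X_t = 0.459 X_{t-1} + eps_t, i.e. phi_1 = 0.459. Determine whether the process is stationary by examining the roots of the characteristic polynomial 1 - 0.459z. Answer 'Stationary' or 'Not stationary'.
\text{Stationary}

The AR(p) characteristic polynomial is P(z) = 1 - 0.459z.
Stationarity requires all roots to lie outside the unit circle, i.e. |z| > 1 for every root.
This is linear in z: 1 + (-0.459) z = 0  =>  z = -1/(-0.459) = 2.178649,  |z| = 2.178649.
Moduli of all roots: 2.1786.
All moduli strictly greater than 1? Yes.
Verdict: Stationary.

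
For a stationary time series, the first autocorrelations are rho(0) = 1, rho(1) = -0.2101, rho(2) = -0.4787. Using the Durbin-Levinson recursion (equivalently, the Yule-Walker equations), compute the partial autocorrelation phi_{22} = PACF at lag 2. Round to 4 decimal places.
\phi_{22} = -0.5470

The PACF at lag k is phi_{kk}, the last component of the solution
to the Yule-Walker system G_k phi = r_k where
  (G_k)_{ij} = rho(|i - j|), (r_k)_i = rho(i), i,j = 1..k.
Equivalently, Durbin-Levinson gives phi_{kk} iteratively:
  phi_{11} = rho(1)
  phi_{kk} = [rho(k) - sum_{j=1..k-1} phi_{k-1,j} rho(k-j)]
            / [1 - sum_{j=1..k-1} phi_{k-1,j} rho(j)],
  phi_{k,j} = phi_{k-1,j} - phi_{kk} phi_{k-1,k-j},  j = 1..k-1.
Step k = 1:
  phi_11 = rho(1) = -0.2101.
Step k = 2:
  phi_22 = [rho(2) - phi_11 rho(1)] / [1 - phi_11 rho(1)] = [-0.4787 - (-0.2101)(-0.2101)] / [1 - (-0.2101)(-0.2101)]
         = -0.52284201 / 0.95585799 = -0.547.
Therefore phi_{22} = -0.5470.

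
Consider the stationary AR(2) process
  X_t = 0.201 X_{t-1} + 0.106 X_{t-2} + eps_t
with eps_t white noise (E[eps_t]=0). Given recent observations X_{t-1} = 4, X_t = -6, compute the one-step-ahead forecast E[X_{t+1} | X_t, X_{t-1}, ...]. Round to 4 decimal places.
E[X_{t+1} \mid \mathcal F_t] = -0.7820

For an AR(p) model X_t = c + sum_i phi_i X_{t-i} + eps_t, the
one-step-ahead conditional mean is
  E[X_{t+1} | X_t, ...] = c + sum_i phi_i X_{t+1-i}.
Substitute known values:
  E[X_{t+1} | ...] = (0.201) * (-6) + (0.106) * (4)
                   = -0.7820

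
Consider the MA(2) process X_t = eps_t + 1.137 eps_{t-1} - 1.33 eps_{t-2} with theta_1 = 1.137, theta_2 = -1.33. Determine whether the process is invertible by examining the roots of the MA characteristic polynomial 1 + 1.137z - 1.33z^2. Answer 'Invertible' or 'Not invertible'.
\text{Not invertible}

The MA(q) characteristic polynomial is P(z) = 1 + 1.137z - 1.33z^2.
Invertibility requires all roots to lie outside the unit circle, i.e. |z| > 1 for every root.
Set 1 + (1.137) z + (-1.33) z^2 = 0, i.e. a z^2 + b z + c = 0 with a = -1.33, b = 1.137, c = 1.
Discriminant D = b^2 - 4ac = (1.137)^2 - 4*(-1.33)*1 = 1.292769 - (-5.32) = 6.612769.
D >= 0, so the roots are real: z = (-b +/- sqrt(D)) / (2a) = (-1.137 +/- 2.57153) / (-2.66).
  z_1 = (-1.137 + 2.57153) / (-2.66) = -0.5393,   |z_1| = 0.5393.
  z_2 = (-1.137 - 2.57153) / (-2.66) = 1.3942,   |z_2| = 1.3942.
Moduli of all roots: 0.5393, 1.3942.
All moduli strictly greater than 1? No.
Verdict: Not invertible.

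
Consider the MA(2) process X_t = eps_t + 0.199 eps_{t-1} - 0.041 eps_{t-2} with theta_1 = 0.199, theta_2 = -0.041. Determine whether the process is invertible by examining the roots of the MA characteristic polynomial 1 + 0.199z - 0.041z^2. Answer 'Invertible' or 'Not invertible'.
\text{Invertible}

The MA(q) characteristic polynomial is P(z) = 1 + 0.199z - 0.041z^2.
Invertibility requires all roots to lie outside the unit circle, i.e. |z| > 1 for every root.
Set 1 + (0.199) z + (-0.041) z^2 = 0, i.e. a z^2 + b z + c = 0 with a = -0.041, b = 0.199, c = 1.
Discriminant D = b^2 - 4ac = (0.199)^2 - 4*(-0.041)*1 = 0.039601 - (-0.164) = 0.203601.
D >= 0, so the roots are real: z = (-b +/- sqrt(D)) / (2a) = (-0.199 +/- 0.451222) / (-0.082).
  z_1 = (-0.199 + 0.451222) / (-0.082) = -3.0759,   |z_1| = 3.0759.
  z_2 = (-0.199 - 0.451222) / (-0.082) = 7.9295,   |z_2| = 7.9295.
Moduli of all roots: 3.0759, 7.9295.
All moduli strictly greater than 1? Yes.
Verdict: Invertible.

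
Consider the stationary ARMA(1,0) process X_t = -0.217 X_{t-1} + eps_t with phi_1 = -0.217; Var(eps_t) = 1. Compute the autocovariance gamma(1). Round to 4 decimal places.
\gamma(1) = -0.2277

Multiply the model equation by X_{t-k} and take expectations. With theta_0 = psi_0 = 1 and psi_j the MA(infinity) weights, this gives
  gamma(k) - sum_i phi_i gamma(k-i) = c_k,
  c_k = sigma^2 * sum_{j=k..q} theta_j psi_{j-k}   (c_k = 0 for k > q),
using gamma(-m) = gamma(m).
Pure AR (q = 0): c_0 = sigma^2 = 1, c_k = 0 for k >= 1.
Equations for k = 0 and k = 1 (AR order 1):
  gamma(0) = phi_1 gamma(1) + c_0
  gamma(1) = phi_1 gamma(0) + c_1
Substituting the second into the first: gamma(0) (1 - phi_1^2) = c_0 + phi_1 c_1, so
  gamma(0) = c_0 / (1 - phi_1^2) = 1 / (1 - (-0.217)^2) = 1 / 0.952911 = 1.049416.
  gamma(1) = phi_1 gamma(0) = (-0.217)(1.049416) = -0.227723.
Therefore gamma(1) = -0.2277 (to 4 decimal places).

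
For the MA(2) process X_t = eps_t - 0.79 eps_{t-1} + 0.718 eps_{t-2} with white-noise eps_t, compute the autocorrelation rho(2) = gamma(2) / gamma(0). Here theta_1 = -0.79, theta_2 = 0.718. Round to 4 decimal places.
\rho(2) = 0.3356

For an MA(q) process with theta_0 = 1, the autocovariance is
  gamma(k) = sigma^2 * sum_{i=0..q-k} theta_i * theta_{i+k},
and rho(k) = gamma(k) / gamma(0). Sigma^2 cancels.
  numerator   = (1)*(0.718) = 0.718.
  denominator = (1)^2 + (-0.79)^2 + (0.718)^2 = 2.139624.
  rho(2) = 0.718 / 2.139624 = 0.3356.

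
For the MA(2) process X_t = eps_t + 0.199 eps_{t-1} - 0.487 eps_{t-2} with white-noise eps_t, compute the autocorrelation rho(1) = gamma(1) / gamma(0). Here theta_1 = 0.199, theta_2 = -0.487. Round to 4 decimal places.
\rho(1) = 0.0800

For an MA(q) process with theta_0 = 1, the autocovariance is
  gamma(k) = sigma^2 * sum_{i=0..q-k} theta_i * theta_{i+k},
and rho(k) = gamma(k) / gamma(0). Sigma^2 cancels.
  numerator   = (1)*(0.199) + (0.199)*(-0.487) = 0.102087.
  denominator = (1)^2 + (0.199)^2 + (-0.487)^2 = 1.27677.
  rho(1) = 0.102087 / 1.27677 = 0.0800.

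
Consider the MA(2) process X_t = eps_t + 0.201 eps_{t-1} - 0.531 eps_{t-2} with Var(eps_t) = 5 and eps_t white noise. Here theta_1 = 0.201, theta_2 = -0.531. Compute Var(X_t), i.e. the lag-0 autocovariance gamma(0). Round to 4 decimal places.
\gamma(0) = 6.6118

For an MA(q) process X_t = eps_t + sum_i theta_i eps_{t-i} with
Var(eps_t) = sigma^2, the variance is
  gamma(0) = sigma^2 * (1 + sum_i theta_i^2).
  sum_i theta_i^2 = (0.201)^2 + (-0.531)^2 = 0.040401 + 0.281961 = 0.322362.
  gamma(0) = 5 * (1 + 0.322362) = 5 * 1.322362 = 6.61181, which rounds to 6.6118.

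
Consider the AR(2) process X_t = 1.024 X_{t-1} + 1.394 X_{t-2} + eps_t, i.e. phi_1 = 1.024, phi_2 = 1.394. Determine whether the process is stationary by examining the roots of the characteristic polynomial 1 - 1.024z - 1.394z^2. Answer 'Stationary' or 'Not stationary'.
\text{Not stationary}

The AR(p) characteristic polynomial is P(z) = 1 - 1.024z - 1.394z^2.
Stationarity requires all roots to lie outside the unit circle, i.e. |z| > 1 for every root.
Set 1 + (-1.024) z + (-1.394) z^2 = 0, i.e. a z^2 + b z + c = 0 with a = -1.394, b = -1.024, c = 1.
Discriminant D = b^2 - 4ac = (-1.024)^2 - 4*(-1.394)*1 = 1.048576 - (-5.576) = 6.624576.
D >= 0, so the roots are real: z = (-b +/- sqrt(D)) / (2a) = (1.024 +/- 2.573825) / (-2.788).
  z_1 = (1.024 + 2.573825) / (-2.788) = -1.2905,   |z_1| = 1.2905.
  z_2 = (1.024 - 2.573825) / (-2.788) = 0.5559,   |z_2| = 0.5559.
Moduli of all roots: 1.2905, 0.5559.
All moduli strictly greater than 1? No.
Verdict: Not stationary.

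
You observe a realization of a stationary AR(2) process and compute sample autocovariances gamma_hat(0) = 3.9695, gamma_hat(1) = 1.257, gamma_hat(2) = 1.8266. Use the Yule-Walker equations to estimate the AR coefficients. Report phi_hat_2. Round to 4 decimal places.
\hat\phi_{2} = 0.4000

The Yule-Walker equations for an AR(p) process read, in matrix form,
  Gamma_p phi = r_p,   with   (Gamma_p)_{ij} = gamma(|i - j|),
                       (r_p)_i = gamma(i),   i,j = 1..p.
Substitute the sample gammas (Toeplitz matrix and right-hand side of size 2):
  Gamma_p = [[3.9695, 1.257], [1.257, 3.9695]]
  r_p     = [1.257, 1.8266]
Written out:
  3.9695 phi_1 + 1.257 phi_2 = 1.257
  1.257 phi_1 + 3.9695 phi_2 = 1.8266
Solve by Cramer's rule:
  det = gamma(0)^2 - gamma(1)^2 = (3.9695)^2 - (1.257)^2 = 15.75693025 - 1.580049 = 14.17688125
  phi_hat_1 = [gamma(1) gamma(0) - gamma(1) gamma(2)] / det = [(1.257)(3.9695) - (1.257)(1.8266)] / 14.17688125 = 2.6936253 / 14.17688125 = 0.19
  phi_hat_2 = [gamma(0) gamma(2) - gamma(1)^2] / det = [(3.9695)(1.8266) - (1.257)^2] / 14.17688125 = 5.6706397 / 14.17688125 = 0.4
So phi_hat = [0.1900, 0.4000].
Therefore phi_hat_2 = 0.4000.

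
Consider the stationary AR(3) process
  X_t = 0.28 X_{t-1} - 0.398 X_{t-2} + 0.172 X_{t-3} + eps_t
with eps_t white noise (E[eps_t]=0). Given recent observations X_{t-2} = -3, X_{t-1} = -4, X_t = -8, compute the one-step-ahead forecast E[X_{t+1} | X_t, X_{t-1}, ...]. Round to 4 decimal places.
E[X_{t+1} \mid \mathcal F_t] = -1.1640

For an AR(p) model X_t = c + sum_i phi_i X_{t-i} + eps_t, the
one-step-ahead conditional mean is
  E[X_{t+1} | X_t, ...] = c + sum_i phi_i X_{t+1-i}.
Substitute known values:
  E[X_{t+1} | ...] = (0.28) * (-8) + (-0.398) * (-4) + (0.172) * (-3)
                   = -1.1640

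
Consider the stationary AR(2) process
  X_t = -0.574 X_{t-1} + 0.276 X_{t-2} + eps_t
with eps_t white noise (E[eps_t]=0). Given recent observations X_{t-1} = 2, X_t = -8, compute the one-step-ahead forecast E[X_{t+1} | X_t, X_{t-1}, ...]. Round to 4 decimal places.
E[X_{t+1} \mid \mathcal F_t] = 5.1440

For an AR(p) model X_t = c + sum_i phi_i X_{t-i} + eps_t, the
one-step-ahead conditional mean is
  E[X_{t+1} | X_t, ...] = c + sum_i phi_i X_{t+1-i}.
Substitute known values:
  E[X_{t+1} | ...] = (-0.574) * (-8) + (0.276) * (2)
                   = 5.1440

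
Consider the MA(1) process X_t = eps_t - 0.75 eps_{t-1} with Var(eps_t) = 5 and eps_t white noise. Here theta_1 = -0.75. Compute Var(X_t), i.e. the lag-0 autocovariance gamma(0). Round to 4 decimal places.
\gamma(0) = 7.8125

For an MA(q) process X_t = eps_t + sum_i theta_i eps_{t-i} with
Var(eps_t) = sigma^2, the variance is
  gamma(0) = sigma^2 * (1 + sum_i theta_i^2).
  sum_i theta_i^2 = (-0.75)^2 = 0.5625.
  gamma(0) = 5 * (1 + 0.5625) = 5 * 1.5625 = 7.8125.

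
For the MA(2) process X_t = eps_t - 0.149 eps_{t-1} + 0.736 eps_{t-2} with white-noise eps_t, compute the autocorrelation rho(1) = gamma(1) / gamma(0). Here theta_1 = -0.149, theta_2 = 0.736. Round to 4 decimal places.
\rho(1) = -0.1654

For an MA(q) process with theta_0 = 1, the autocovariance is
  gamma(k) = sigma^2 * sum_{i=0..q-k} theta_i * theta_{i+k},
and rho(k) = gamma(k) / gamma(0). Sigma^2 cancels.
  numerator   = (1)*(-0.149) + (-0.149)*(0.736) = -0.258664.
  denominator = (1)^2 + (-0.149)^2 + (0.736)^2 = 1.563897.
  rho(1) = -0.258664 / 1.563897 = -0.1654.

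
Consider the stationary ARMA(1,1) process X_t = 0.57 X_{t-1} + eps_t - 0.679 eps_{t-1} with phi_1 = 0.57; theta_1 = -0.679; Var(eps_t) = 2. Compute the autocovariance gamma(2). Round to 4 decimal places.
\gamma(2) = -0.1128

Multiply the model equation by X_{t-k} and take expectations. With theta_0 = psi_0 = 1 and psi_j the MA(infinity) weights, this gives
  gamma(k) - sum_i phi_i gamma(k-i) = c_k,
  c_k = sigma^2 * sum_{j=k..q} theta_j psi_{j-k}   (c_k = 0 for k > q),
using gamma(-m) = gamma(m).
psi-weights needed (psi_j = theta_j + sum_i phi_i psi_{j-i}):
  psi_1 = theta_1 + phi_1 = -0.679 + (0.57) = -0.109
Right-hand sides:
  c_0 = sigma^2 (1 + theta_1 psi_1) = 2 * (1 + (-0.679)(-0.109)) = 2 * 1.074011 = 2.148022
  c_1 = sigma^2 theta_1 = 2 * (-0.679) = -1.358
  c_2 = 0
Equations for k = 0 and k = 1 (AR order 1):
  gamma(0) = phi_1 gamma(1) + c_0
  gamma(1) = phi_1 gamma(0) + c_1
Substituting the second into the first: gamma(0) (1 - phi_1^2) = c_0 + phi_1 c_1, so
  gamma(0) = (c_0 + phi_1 c_1) / (1 - phi_1^2) = (2.148022 + (0.57)(-1.358)) / (1 - (0.57)^2) = 1.373962 / 0.6751 = 2.035198.
  gamma(1) = phi_1 gamma(0) + c_1 = (0.57)(2.035198) + (-1.358) = -0.197937.
For k = 2 (> q): gamma(2) = phi_1 gamma(1) = (0.57)(-0.197937) = -0.112824.
Therefore gamma(2) = -0.1128 (to 4 decimal places).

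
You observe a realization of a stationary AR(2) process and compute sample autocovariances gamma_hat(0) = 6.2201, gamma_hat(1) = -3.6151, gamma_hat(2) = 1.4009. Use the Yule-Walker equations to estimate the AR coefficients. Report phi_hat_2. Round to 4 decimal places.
\hat\phi_{2} = -0.1700

The Yule-Walker equations for an AR(p) process read, in matrix form,
  Gamma_p phi = r_p,   with   (Gamma_p)_{ij} = gamma(|i - j|),
                       (r_p)_i = gamma(i),   i,j = 1..p.
Substitute the sample gammas (Toeplitz matrix and right-hand side of size 2):
  Gamma_p = [[6.2201, -3.6151], [-3.6151, 6.2201]]
  r_p     = [-3.6151, 1.4009]
Written out:
  6.2201 phi_1 - 3.6151 phi_2 = -3.6151
  -3.6151 phi_1 + 6.2201 phi_2 = 1.4009
Solve by Cramer's rule:
  det = gamma(0)^2 - gamma(1)^2 = (6.2201)^2 - (-3.6151)^2 = 38.68964401 - 13.06894801 = 25.620696
  phi_hat_1 = [gamma(1) gamma(0) - gamma(1) gamma(2)] / det = [(-3.6151)(6.2201) - (-3.6151)(1.4009)] / 25.620696 = -17.42188992 / 25.620696 = -0.68
  phi_hat_2 = [gamma(0) gamma(2) - gamma(1)^2] / det = [(6.2201)(1.4009) - (-3.6151)^2] / 25.620696 = -4.35520992 / 25.620696 = -0.17
So phi_hat = [-0.6800, -0.1700].
Therefore phi_hat_2 = -0.1700.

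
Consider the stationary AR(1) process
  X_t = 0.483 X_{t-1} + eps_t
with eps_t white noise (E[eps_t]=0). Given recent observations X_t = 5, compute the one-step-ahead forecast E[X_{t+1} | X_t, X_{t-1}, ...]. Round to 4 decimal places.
E[X_{t+1} \mid \mathcal F_t] = 2.4150

For an AR(p) model X_t = c + sum_i phi_i X_{t-i} + eps_t, the
one-step-ahead conditional mean is
  E[X_{t+1} | X_t, ...] = c + sum_i phi_i X_{t+1-i}.
Substitute known values:
  E[X_{t+1} | ...] = (0.483) * (5)
                   = 2.4150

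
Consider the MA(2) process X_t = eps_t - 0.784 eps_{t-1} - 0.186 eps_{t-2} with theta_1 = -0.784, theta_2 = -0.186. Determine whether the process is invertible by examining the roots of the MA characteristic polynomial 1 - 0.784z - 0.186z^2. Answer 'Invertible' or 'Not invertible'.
\text{Invertible}

The MA(q) characteristic polynomial is P(z) = 1 - 0.784z - 0.186z^2.
Invertibility requires all roots to lie outside the unit circle, i.e. |z| > 1 for every root.
Set 1 + (-0.784) z + (-0.186) z^2 = 0, i.e. a z^2 + b z + c = 0 with a = -0.186, b = -0.784, c = 1.
Discriminant D = b^2 - 4ac = (-0.784)^2 - 4*(-0.186)*1 = 0.614656 - (-0.744) = 1.358656.
D >= 0, so the roots are real: z = (-b +/- sqrt(D)) / (2a) = (0.784 +/- 1.165614) / (-0.372).
  z_1 = (0.784 + 1.165614) / (-0.372) = -5.2409,   |z_1| = 5.2409.
  z_2 = (0.784 - 1.165614) / (-0.372) = 1.0258,   |z_2| = 1.0258.
Moduli of all roots: 5.2409, 1.0258.
All moduli strictly greater than 1? Yes.
Verdict: Invertible.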